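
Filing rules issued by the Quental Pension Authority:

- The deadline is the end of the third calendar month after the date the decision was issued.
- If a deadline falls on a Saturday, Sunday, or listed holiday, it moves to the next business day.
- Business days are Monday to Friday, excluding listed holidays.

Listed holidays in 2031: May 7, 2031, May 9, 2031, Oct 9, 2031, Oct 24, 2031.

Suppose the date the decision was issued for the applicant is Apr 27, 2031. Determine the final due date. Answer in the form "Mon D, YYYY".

The third month after Apr 27, 2031 is July 2031, whose last day is Jul 31, 2031.
Jul 31, 2031 (Thursday) is already a business day.
Final deadline: Jul 31, 2031.

Jul 31, 2031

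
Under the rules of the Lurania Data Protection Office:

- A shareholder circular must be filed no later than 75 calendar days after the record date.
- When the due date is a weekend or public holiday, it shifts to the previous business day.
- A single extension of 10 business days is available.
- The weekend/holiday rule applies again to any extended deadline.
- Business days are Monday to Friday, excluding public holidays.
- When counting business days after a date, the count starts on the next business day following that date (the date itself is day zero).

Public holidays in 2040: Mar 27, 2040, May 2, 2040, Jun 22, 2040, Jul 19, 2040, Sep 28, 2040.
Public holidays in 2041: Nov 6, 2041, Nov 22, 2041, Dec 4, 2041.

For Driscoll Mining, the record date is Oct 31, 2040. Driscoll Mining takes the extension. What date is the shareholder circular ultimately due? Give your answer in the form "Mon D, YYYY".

Jan 28, 2041

Adding 75 calendar days to Oct 31, 2040 gives Jan 14, 2041.
Jan 14, 2041 falls on a Monday, which is a business day, so no adjustment is needed.
The 10-business-day extension runs from Jan 14, 2041 to Jan 28, 2041.
Jan 28, 2041 falls on a Monday, which is a business day, so no adjustment is needed.
Final deadline: Jan 28, 2041.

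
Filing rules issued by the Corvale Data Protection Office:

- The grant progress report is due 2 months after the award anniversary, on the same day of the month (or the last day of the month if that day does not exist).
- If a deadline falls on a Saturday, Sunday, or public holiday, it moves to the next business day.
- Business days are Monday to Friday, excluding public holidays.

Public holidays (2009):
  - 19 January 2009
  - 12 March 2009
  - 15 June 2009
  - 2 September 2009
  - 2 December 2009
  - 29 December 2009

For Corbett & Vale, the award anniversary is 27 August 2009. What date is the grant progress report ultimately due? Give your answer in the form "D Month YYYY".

27 October 2009

2 months from 27 August 2009 is 27 October 2009.
27 October 2009 falls on a Tuesday, which is a business day, so no adjustment is needed.
So the filing is due 27 October 2009.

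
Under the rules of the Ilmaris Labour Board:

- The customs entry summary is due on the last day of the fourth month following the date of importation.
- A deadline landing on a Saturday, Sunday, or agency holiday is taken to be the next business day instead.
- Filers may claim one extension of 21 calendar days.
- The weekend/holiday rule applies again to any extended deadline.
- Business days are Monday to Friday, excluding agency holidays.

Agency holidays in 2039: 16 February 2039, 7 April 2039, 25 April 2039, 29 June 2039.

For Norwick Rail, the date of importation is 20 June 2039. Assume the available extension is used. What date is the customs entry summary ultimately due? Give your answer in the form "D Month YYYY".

21 November 2039

4 months after 20 June 2039 falls in October 2039; the last day of that month is 31 October 2039.
31 October 2039 (Monday) is already a business day.
Add the 21 calendar-day extension to 31 October 2039: 21 November 2039.
21 November 2039 (Monday) is already a business day.
So the filing is due 21 November 2039.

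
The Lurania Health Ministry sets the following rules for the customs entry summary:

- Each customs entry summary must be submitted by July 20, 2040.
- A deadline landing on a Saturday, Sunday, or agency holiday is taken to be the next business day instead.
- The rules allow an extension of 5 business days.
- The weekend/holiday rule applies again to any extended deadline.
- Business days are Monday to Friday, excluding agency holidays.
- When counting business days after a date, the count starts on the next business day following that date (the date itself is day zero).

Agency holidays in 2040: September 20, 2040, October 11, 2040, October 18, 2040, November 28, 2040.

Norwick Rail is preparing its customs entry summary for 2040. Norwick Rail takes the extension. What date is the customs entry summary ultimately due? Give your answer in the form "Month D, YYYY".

The stated deadline is July 20, 2040.
July 20, 2040 falls on a Friday, which is a business day, so no adjustment is needed.
Applying the 5-business-day extension: 5 business days after July 20, 2040 is July 27, 2040.
July 27, 2040 is a Friday and not a listed holiday, so it stands.
Deadline: July 27, 2040.

July 27, 2040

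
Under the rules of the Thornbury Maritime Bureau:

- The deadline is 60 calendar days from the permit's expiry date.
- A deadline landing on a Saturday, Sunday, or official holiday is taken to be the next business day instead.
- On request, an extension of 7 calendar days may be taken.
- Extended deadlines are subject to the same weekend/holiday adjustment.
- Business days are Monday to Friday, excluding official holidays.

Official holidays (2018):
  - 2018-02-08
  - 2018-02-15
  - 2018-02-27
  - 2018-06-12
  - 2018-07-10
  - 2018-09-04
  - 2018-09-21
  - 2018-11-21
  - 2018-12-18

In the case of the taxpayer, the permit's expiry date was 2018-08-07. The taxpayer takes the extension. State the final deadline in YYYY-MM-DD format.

2018-10-15

From 2018-08-07, 60 calendar days later is 2018-10-06.
Because 2018-10-06 is a Saturday, the deadline becomes 2018-10-08 (Monday).
Applying the 7-calendar-day extension: 2018-10-08 + 7 days = 2018-10-15.
2018-10-15 (Monday) is already a business day.
So the filing is due 2018-10-15.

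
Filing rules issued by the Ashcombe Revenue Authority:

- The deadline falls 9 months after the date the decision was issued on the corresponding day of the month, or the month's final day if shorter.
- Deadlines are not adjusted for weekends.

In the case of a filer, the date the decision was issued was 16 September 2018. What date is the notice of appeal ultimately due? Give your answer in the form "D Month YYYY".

9 months from 16 September 2018 is 16 June 2019.
16 June 2019 is a Sunday; no weekend or holiday adjustment applies.
The final due date is 16 June 2019.

16 June 2019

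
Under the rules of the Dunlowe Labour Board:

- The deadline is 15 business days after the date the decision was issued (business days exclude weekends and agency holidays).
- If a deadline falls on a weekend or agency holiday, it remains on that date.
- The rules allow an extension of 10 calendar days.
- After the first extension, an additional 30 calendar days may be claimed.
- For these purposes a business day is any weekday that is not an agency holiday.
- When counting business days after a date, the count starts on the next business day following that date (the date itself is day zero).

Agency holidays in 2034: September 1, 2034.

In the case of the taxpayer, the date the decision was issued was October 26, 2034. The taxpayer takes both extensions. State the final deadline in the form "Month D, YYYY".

Starting the day after October 26, 2034 and counting 15 business days lands on November 16, 2034.
November 16, 2034 falls on a Thursday. The rules make no weekend/holiday allowance, so it remains November 16, 2034.
Add the 10 calendar-day extension to November 16, 2034: November 26, 2034.
November 26, 2034 is a Sunday; no weekend or holiday adjustment applies.
Applying the 30-calendar-day extension: November 26, 2034 + 30 days = December 26, 2034.
No adjustment is made for weekends or holidays, so December 26, 2034 stands.
The final due date is December 26, 2034.

December 26, 2034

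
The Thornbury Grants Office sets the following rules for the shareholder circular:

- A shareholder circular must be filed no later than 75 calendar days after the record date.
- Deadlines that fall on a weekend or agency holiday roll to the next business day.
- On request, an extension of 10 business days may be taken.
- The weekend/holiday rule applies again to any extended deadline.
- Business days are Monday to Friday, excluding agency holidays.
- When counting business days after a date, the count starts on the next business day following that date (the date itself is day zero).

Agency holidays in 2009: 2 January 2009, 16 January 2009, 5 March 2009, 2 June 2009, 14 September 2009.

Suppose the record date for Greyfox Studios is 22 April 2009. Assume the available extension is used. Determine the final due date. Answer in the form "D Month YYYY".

From 22 April 2009, 75 calendar days later is 6 July 2009.
6 July 2009 (Monday) is already a business day.
The 10-business-day extension runs from 6 July 2009 to 20 July 2009.
20 July 2009 is a Monday and not a listed holiday, so it stands.
So the filing is due 20 July 2009.

20 July 2009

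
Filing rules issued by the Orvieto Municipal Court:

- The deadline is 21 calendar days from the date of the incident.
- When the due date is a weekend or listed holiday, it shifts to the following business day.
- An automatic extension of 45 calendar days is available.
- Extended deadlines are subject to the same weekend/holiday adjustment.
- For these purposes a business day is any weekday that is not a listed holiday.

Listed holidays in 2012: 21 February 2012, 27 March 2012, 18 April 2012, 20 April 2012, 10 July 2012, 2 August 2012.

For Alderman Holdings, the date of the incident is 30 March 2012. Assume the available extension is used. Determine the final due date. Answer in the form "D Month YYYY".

From 30 March 2012, 21 calendar days later is 20 April 2012.
20 April 2012 is a listed holiday; the next business day is 23 April 2012 (Monday).
Add the 45 calendar-day extension to 23 April 2012: 7 June 2012.
Since 7 June 2012 is a Thursday and not a holiday, the date is unchanged.
The final due date is 7 June 2012.

7 June 2012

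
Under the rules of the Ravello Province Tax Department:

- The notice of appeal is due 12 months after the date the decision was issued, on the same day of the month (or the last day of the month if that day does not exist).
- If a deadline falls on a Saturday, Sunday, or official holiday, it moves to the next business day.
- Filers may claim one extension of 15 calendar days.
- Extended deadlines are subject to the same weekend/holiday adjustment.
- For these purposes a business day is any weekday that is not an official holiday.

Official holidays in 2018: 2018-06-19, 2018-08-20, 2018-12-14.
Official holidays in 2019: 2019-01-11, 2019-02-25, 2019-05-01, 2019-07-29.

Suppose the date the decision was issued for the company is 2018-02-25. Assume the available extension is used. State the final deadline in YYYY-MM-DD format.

2019-03-13

12 months after 2018-02-25, on the same day of the month, is 2019-02-25.
Because 2019-02-25 is a listed holiday, the deadline becomes 2019-02-26 (Tuesday).
Applying the 15-calendar-day extension: 2019-02-26 + 15 days = 2019-03-13.
2019-03-13 is a Wednesday and not a listed holiday, so it stands.
Deadline: 2019-03-13.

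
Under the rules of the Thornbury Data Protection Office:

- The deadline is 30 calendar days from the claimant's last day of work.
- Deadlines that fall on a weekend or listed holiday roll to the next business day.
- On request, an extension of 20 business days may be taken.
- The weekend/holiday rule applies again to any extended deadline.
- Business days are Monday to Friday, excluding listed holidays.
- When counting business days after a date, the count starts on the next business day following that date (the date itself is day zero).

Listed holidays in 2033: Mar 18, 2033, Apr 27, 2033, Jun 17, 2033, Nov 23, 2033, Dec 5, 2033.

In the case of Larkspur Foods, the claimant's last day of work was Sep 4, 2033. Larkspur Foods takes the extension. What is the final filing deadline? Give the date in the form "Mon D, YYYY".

30 calendar days after Sep 4, 2033 is Oct 4, 2033.
Since Oct 4, 2033 is a Tuesday and not a holiday, the date is unchanged.
The 20-business-day extension runs from Oct 4, 2033 to Nov 1, 2033.
Nov 1, 2033 falls on a Tuesday, which is a business day, so no adjustment is needed.
So the filing is due Nov 1, 2033.

Nov 1, 2033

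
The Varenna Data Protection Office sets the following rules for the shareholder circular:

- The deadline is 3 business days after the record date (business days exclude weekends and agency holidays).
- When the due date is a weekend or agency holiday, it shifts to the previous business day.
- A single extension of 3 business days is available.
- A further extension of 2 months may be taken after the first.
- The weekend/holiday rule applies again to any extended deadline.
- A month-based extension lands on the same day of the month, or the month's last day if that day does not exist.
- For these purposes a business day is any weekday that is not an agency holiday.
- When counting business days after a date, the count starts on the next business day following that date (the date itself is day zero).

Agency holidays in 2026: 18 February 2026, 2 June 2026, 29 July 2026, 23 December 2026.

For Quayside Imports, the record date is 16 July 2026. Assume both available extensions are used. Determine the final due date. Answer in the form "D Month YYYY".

24 September 2026

Starting the day after 16 July 2026 and counting 3 business days lands on 21 July 2026.
Since 21 July 2026 is a Tuesday and not a holiday, the date is unchanged.
Applying the 3-business-day extension: 3 business days after 21 July 2026 is 24 July 2026.
24 July 2026 is a Friday and not a listed holiday, so it stands.
Applying the 2 months extension: 2 months after 24 July 2026 is 24 September 2026.
24 September 2026 falls on a Thursday, which is a business day, so no adjustment is needed.
Deadline: 24 September 2026.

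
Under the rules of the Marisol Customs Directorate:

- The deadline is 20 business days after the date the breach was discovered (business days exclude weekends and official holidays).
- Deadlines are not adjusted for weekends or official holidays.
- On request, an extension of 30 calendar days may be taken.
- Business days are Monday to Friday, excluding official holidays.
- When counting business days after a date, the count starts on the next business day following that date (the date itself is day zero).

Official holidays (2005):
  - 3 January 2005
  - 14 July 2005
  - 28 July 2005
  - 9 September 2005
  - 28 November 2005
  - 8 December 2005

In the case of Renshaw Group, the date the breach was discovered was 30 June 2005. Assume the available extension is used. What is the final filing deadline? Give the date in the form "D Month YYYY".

20 business days after 30 June 2005, excluding weekends and holidays, is 1 August 2005.
1 August 2005 is a Monday; no weekend or holiday adjustment applies.
Add the 30 calendar-day extension to 1 August 2005: 31 August 2005.
31 August 2005 is a Wednesday; no weekend or holiday adjustment applies.
Final deadline: 31 August 2005.

31 August 2005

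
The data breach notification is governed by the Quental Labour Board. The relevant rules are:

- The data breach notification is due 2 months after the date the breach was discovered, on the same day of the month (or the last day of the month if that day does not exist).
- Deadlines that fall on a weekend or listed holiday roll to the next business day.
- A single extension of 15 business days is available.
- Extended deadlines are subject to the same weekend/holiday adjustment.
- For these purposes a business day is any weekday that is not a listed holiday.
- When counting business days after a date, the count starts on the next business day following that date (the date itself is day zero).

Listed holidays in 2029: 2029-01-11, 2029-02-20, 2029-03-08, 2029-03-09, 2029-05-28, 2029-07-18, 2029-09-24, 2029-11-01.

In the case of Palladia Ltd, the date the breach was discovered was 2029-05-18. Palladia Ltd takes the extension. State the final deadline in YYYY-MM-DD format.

Moving 2 months forward from 2029-05-18 on the corresponding day gives 2029-07-18.
Because 2029-07-18 is a listed holiday, the deadline becomes 2029-07-19 (Thursday).
The 15-business-day extension runs from 2029-07-19 to 2029-08-09.
2029-08-09 falls on a Thursday, which is a business day, so no adjustment is needed.
The final due date is 2029-08-09.

2029-08-09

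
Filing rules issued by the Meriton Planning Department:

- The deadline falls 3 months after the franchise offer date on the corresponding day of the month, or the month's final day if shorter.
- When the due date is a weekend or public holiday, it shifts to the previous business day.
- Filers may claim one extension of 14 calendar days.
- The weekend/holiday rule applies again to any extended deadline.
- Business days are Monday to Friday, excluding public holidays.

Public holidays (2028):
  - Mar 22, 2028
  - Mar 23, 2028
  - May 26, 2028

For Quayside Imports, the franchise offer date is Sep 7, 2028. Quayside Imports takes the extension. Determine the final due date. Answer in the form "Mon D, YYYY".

Dec 21, 2028

3 months from Sep 7, 2028 is Dec 7, 2028.
Dec 7, 2028 (Thursday) is already a business day.
Add the 14 calendar-day extension to Dec 7, 2028: Dec 21, 2028.
Dec 21, 2028 falls on a Thursday, which is a business day, so no adjustment is needed.
The final due date is Dec 21, 2028.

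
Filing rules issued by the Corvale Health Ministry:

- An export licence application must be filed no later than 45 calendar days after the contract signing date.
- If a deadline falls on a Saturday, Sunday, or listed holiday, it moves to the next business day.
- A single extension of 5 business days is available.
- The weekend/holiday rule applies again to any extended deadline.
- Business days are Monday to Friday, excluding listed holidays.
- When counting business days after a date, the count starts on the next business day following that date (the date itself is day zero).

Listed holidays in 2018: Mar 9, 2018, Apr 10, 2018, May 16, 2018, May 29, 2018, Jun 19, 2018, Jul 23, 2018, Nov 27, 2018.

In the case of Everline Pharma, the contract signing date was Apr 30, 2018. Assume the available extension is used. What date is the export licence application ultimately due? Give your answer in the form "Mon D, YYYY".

Jun 22, 2018

Adding 45 calendar days to Apr 30, 2018 gives Jun 14, 2018.
Jun 14, 2018 (Thursday) is already a business day.
The 5-business-day extension runs from Jun 14, 2018 to Jun 22, 2018.
Jun 22, 2018 (Friday) is already a business day.
So the filing is due Jun 22, 2018.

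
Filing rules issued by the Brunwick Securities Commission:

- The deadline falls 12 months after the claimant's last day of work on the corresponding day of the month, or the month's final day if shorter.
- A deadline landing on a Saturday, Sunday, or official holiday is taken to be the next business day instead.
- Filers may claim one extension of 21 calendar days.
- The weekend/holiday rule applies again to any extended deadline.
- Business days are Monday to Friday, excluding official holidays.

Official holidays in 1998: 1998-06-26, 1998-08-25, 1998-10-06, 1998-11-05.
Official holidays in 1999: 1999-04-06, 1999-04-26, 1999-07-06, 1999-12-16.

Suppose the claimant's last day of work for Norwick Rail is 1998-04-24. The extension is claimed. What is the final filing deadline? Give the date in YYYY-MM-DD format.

12 months from 1998-04-24 is 1999-04-24.
1999-04-24 is a Saturday; the next business day is 1999-04-27 (Tuesday).
With the 21-day extension, 1999-04-27 becomes 1999-05-18.
1999-05-18 is a Tuesday and not a listed holiday, so it stands.
The final due date is 1999-05-18.

1999-05-18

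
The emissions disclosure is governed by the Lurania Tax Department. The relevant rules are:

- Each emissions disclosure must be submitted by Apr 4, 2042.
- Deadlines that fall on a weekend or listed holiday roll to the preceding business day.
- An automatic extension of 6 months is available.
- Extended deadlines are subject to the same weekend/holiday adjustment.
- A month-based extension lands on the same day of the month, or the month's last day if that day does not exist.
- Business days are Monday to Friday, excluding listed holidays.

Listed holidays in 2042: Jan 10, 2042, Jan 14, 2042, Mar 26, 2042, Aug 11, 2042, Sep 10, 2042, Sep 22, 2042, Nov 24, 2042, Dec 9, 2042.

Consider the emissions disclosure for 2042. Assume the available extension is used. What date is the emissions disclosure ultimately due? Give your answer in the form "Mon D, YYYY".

The stated deadline is Apr 4, 2042.
Since Apr 4, 2042 is a Friday and not a holiday, the date is unchanged.
Add 6 months to Apr 4, 2042: Oct 4, 2042.
Because Oct 4, 2042 is a Saturday, the deadline becomes Oct 3, 2042 (Friday).
The final due date is Oct 3, 2042.

Oct 3, 2042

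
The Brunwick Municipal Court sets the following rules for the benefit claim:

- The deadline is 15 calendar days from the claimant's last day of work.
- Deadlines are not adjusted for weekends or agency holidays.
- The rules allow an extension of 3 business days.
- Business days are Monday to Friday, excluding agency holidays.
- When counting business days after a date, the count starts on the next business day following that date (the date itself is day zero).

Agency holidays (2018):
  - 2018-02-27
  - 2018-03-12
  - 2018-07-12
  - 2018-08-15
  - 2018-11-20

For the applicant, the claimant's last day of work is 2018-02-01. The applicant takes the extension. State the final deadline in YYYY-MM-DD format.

15 calendar days after 2018-02-01 is 2018-02-16.
No adjustment is made for weekends or holidays, so 2018-02-16 stands.
Counting 3 further business days from 2018-02-16 reaches 2018-02-21.
No adjustment is made for weekends or holidays, so 2018-02-21 stands.
The final due date is 2018-02-21.

2018-02-21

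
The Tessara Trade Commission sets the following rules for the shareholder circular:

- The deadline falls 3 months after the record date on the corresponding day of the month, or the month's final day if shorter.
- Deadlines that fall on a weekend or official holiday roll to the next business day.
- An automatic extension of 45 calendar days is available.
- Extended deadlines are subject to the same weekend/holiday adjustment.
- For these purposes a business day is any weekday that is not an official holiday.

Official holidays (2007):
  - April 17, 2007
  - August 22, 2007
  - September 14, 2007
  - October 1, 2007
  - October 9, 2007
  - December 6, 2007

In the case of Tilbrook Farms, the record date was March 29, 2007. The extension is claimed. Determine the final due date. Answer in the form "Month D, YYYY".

Moving 3 months forward from March 29, 2007 on the corresponding day gives June 29, 2007.
June 29, 2007 (Friday) is already a business day.
Add the 45 calendar-day extension to June 29, 2007: August 13, 2007.
August 13, 2007 (Monday) is already a business day.
Deadline: August 13, 2007.

August 13, 2007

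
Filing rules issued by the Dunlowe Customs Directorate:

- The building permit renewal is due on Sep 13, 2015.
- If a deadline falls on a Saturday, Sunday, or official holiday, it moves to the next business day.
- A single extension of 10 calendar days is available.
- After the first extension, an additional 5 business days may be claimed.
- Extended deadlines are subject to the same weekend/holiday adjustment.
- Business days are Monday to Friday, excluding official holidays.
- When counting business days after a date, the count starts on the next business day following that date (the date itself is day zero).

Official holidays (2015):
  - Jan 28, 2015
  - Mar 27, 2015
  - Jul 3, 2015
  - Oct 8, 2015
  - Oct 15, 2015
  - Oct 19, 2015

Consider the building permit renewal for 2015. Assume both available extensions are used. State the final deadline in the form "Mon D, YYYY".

The stated deadline is Sep 13, 2015.
Sep 13, 2015 falls on a Sunday. Rolling to the next business day gives Sep 14, 2015, a Monday.
With the 10-day extension, Sep 14, 2015 becomes Sep 24, 2015.
Sep 24, 2015 falls on a Thursday, which is a business day, so no adjustment is needed.
Applying the 5-business-day extension: 5 business days after Sep 24, 2015 is Oct 1, 2015.
Oct 1, 2015 is a Thursday and not a listed holiday, so it stands.
Deadline: Oct 1, 2015.

Oct 1, 2015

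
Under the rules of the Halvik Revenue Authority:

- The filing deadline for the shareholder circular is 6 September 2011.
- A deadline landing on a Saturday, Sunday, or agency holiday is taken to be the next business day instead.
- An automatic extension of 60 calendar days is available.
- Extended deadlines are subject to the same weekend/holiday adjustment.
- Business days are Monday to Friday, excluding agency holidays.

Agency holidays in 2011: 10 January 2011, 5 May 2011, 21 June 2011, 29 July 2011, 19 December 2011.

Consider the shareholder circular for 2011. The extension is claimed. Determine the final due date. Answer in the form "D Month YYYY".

7 November 2011

Start from the fixed due date, 6 September 2011.
Since 6 September 2011 is a Tuesday and not a holiday, the date is unchanged.
Applying the 60-calendar-day extension: 6 September 2011 + 60 days = 5 November 2011.
5 November 2011 is a Saturday; the next business day is 7 November 2011 (Monday).
The final due date is 7 November 2011.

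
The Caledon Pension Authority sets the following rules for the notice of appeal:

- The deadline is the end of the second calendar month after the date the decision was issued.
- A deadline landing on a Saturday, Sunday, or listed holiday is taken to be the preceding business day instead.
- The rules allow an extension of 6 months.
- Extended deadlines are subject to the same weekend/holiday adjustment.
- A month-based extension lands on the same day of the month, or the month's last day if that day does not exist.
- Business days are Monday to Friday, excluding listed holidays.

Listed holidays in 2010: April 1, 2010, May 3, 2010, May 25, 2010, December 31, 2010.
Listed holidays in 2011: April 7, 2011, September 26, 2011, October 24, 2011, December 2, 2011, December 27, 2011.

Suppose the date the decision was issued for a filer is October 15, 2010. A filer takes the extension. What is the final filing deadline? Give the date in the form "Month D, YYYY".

June 30, 2011

The second month after October 15, 2010 is December 2010, whose last day is December 31, 2010.
December 31, 2010 is a listed holiday, so it moves to the preceding business day, December 30, 2010 (Thursday).
Add 6 months to December 30, 2010: June 30, 2011.
June 30, 2011 falls on a Thursday, which is a business day, so no adjustment is needed.
Deadline: June 30, 2011.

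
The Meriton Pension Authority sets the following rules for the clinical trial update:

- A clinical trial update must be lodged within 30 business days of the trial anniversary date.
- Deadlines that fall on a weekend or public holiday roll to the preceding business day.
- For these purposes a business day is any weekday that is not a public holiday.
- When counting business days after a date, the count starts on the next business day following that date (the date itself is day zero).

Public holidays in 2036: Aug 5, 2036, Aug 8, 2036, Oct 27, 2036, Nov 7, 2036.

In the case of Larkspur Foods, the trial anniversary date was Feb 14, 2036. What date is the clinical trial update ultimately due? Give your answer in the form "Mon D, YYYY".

Starting the day after Feb 14, 2036 and counting 30 business days lands on Mar 27, 2036.
Mar 27, 2036 falls on a Thursday, which is a business day, so no adjustment is needed.
So the filing is due Mar 27, 2036.

Mar 27, 2036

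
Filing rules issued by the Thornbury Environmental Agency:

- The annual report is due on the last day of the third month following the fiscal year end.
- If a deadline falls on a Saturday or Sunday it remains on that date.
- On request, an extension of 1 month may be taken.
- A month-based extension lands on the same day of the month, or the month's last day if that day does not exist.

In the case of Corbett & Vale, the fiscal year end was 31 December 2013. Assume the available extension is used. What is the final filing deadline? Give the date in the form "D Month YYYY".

30 April 2014

3 months after 31 December 2013 is March 2014; that month ends on 31 March 2014.
31 March 2014 is a Monday; no weekend or holiday adjustment applies.
Add 1 month to 31 March 2014: 30 April 2014 (day 31 does not exist in April, so the month's last day is used).
30 April 2014 is a Wednesday; no weekend or holiday adjustment applies.
Final deadline: 30 April 2014.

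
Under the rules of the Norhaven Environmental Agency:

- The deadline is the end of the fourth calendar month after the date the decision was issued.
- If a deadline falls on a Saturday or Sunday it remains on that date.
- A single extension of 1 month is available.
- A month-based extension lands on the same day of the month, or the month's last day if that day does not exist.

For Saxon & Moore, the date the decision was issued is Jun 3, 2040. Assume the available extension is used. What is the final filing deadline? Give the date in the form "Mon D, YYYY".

Nov 30, 2040

4 months after Jun 3, 2040 falls in October 2040; the last day of that month is Oct 31, 2040.
Oct 31, 2040 falls on a Wednesday. The rules make no weekend/holiday allowance, so it remains Oct 31, 2040.
The 1 month extension carries Oct 31, 2040 to Nov 30, 2040 (day 31 does not exist in November, so the month's last day is used).
Nov 30, 2040 falls on a Friday. The rules make no weekend/holiday allowance, so it remains Nov 30, 2040.
Deadline: Nov 30, 2040.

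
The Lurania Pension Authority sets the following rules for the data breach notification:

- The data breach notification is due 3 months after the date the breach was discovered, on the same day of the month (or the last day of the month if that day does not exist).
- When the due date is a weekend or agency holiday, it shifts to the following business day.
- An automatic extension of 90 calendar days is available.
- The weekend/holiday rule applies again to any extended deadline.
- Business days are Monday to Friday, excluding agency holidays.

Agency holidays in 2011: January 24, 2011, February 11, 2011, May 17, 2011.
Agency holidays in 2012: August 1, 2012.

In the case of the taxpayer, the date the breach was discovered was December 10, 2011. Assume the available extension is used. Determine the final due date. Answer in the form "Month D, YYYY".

3 months after December 10, 2011, on the same day of the month, is March 10, 2012.
March 10, 2012 is a Saturday, so it moves to the next business day, March 12, 2012 (Monday).
With the 90-day extension, March 12, 2012 becomes June 10, 2012.
June 10, 2012 is a Sunday; the next business day is June 11, 2012 (Monday).
Final deadline: June 11, 2012.

June 11, 2012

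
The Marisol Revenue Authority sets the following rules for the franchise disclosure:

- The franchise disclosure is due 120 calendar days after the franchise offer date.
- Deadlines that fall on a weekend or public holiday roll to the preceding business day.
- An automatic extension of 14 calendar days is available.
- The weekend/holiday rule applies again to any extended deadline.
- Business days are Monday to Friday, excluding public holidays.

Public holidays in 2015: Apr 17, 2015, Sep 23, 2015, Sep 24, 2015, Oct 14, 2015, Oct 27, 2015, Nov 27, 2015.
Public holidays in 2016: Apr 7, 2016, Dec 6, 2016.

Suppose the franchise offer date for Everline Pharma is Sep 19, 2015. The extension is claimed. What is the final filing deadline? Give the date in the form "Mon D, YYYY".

Jan 29, 2016

120 calendar days after Sep 19, 2015 is Jan 17, 2016.
Jan 17, 2016 is a Sunday; the preceding business day is Jan 15, 2016 (Friday).
Add the 14 calendar-day extension to Jan 15, 2016: Jan 29, 2016.
Jan 29, 2016 is a Friday and not a listed holiday, so it stands.
Deadline: Jan 29, 2016.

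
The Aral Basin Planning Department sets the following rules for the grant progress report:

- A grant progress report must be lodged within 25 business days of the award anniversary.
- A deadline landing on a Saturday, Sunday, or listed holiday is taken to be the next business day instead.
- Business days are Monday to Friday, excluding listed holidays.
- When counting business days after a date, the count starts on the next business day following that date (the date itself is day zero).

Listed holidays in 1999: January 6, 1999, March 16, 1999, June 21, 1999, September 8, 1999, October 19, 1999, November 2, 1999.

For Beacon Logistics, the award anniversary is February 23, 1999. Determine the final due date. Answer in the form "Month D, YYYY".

March 31, 1999

25 business days after February 23, 1999, excluding weekends and holidays, is March 31, 1999.
Since March 31, 1999 is a Wednesday and not a holiday, the date is unchanged.
So the filing is due March 31, 1999.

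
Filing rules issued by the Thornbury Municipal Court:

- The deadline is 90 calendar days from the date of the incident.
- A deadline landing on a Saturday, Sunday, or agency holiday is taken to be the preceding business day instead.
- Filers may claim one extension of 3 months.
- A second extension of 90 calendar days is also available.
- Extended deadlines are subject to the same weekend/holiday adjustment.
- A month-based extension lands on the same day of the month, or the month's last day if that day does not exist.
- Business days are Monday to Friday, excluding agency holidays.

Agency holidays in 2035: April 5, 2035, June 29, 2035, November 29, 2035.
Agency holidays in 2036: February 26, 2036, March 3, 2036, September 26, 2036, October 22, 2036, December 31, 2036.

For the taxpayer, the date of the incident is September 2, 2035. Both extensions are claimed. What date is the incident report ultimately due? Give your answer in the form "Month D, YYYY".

Trigger date September 2, 2035 + 90 calendar days = December 1, 2035.
December 1, 2035 is a Saturday; the preceding business day is November 30, 2035 (Friday).
Add 3 months to November 30, 2035: February 29, 2036 (day 30 does not exist in February, so the month's last day is used).
Since February 29, 2036 is a Friday and not a holiday, the date is unchanged.
The 90-calendar-day extension moves the deadline from February 29, 2036 to May 29, 2036.
Since May 29, 2036 is a Thursday and not a holiday, the date is unchanged.
So the filing is due May 29, 2036.

May 29, 2036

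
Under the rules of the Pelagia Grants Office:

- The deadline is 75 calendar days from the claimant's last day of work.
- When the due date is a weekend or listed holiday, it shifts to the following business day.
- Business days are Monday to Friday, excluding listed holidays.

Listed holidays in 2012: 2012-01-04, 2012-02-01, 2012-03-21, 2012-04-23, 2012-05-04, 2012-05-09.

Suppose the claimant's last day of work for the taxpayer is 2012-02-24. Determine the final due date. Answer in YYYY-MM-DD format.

2012-05-10

75 calendar days after 2012-02-24 is 2012-05-09.
2012-05-09 falls on a listed holiday. Rolling to the next business day gives 2012-05-10, a Thursday.
Deadline: 2012-05-10.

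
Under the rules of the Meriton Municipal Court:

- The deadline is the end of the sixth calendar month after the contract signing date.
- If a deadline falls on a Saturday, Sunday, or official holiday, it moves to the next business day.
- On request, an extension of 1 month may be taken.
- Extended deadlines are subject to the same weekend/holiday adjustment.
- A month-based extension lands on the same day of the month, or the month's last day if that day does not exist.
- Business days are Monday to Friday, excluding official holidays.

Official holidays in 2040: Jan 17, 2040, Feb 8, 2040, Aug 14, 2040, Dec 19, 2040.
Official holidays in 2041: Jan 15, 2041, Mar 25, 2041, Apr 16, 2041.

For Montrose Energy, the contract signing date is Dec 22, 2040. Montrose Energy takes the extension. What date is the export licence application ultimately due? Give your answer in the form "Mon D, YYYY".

Aug 1, 2041

6 months after Dec 22, 2040 is June 2041; that month ends on Jun 30, 2041.
Jun 30, 2041 is a Sunday; the next business day is Jul 1, 2041 (Monday).
Applying the 1 month extension: 1 month after Jul 1, 2041 is Aug 1, 2041.
Aug 1, 2041 (Thursday) is already a business day.
Deadline: Aug 1, 2041.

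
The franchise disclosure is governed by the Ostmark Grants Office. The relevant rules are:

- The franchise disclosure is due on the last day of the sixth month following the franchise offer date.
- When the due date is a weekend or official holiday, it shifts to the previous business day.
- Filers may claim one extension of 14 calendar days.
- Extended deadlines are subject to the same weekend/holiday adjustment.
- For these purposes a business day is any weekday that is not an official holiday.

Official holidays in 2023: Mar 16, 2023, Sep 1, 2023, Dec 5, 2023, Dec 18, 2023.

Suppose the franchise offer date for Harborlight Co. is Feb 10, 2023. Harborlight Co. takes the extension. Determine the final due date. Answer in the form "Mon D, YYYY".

Sep 14, 2023

The sixth month after Feb 10, 2023 is August 2023, whose last day is Aug 31, 2023.
Aug 31, 2023 is a Thursday and not a listed holiday, so it stands.
Add the 14 calendar-day extension to Aug 31, 2023: Sep 14, 2023.
Sep 14, 2023 (Thursday) is already a business day.
So the filing is due Sep 14, 2023.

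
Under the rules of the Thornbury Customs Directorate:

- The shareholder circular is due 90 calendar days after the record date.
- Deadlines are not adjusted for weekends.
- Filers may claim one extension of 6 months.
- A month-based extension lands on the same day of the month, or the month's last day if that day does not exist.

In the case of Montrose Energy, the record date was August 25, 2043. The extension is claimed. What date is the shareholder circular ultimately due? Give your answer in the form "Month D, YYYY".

From August 25, 2043, 90 calendar days later is November 23, 2043.
No adjustment is made for weekends or holidays, so November 23, 2043 stands.
The 6 months extension carries November 23, 2043 to May 23, 2044.
May 23, 2044 is a Monday; no weekend or holiday adjustment applies.
The final due date is May 23, 2044.

May 23, 2044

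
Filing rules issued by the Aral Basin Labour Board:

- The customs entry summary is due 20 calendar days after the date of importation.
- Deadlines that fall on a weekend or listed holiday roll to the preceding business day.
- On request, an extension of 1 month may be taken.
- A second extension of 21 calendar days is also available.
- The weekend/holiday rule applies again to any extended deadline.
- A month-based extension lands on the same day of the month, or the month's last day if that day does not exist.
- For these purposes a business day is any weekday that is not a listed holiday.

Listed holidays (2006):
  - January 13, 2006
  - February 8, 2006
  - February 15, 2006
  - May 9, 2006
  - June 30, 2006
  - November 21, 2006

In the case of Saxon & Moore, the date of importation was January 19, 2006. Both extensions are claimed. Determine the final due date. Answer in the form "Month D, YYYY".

March 28, 2006

Adding 20 calendar days to January 19, 2006 gives February 8, 2006.
Because February 8, 2006 is a listed holiday, the deadline becomes February 7, 2006 (Tuesday).
Applying the 1 month extension: 1 month after February 7, 2006 is March 7, 2006.
March 7, 2006 (Tuesday) is already a business day.
Add the 21 calendar-day extension to March 7, 2006: March 28, 2006.
Since March 28, 2006 is a Tuesday and not a holiday, the date is unchanged.
So the filing is due March 28, 2006.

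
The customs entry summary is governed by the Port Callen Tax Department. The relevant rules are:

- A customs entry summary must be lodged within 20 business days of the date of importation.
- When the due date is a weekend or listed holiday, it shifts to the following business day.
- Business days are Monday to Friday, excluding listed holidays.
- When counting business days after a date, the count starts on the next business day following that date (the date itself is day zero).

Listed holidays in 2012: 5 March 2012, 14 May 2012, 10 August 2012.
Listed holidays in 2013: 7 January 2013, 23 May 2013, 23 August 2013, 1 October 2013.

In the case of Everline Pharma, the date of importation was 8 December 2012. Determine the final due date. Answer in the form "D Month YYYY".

4 January 2013

Counting 20 business days after 8 December 2012 (skipping weekends and listed holidays) reaches 4 January 2013.
4 January 2013 falls on a Friday, which is a business day, so no adjustment is needed.
The final due date is 4 January 2013.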